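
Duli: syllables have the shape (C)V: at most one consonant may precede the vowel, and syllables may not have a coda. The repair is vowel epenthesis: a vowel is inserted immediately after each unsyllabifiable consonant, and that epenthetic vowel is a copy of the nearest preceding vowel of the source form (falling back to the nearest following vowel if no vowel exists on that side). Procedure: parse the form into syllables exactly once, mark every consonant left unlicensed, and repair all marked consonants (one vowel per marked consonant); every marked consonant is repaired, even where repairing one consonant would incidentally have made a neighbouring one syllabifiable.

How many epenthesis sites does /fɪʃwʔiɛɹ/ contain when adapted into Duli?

The unsyllabifiable consonants are /ʃ/, /w/, /ɹ/; each receives one epenthetic vowel.

3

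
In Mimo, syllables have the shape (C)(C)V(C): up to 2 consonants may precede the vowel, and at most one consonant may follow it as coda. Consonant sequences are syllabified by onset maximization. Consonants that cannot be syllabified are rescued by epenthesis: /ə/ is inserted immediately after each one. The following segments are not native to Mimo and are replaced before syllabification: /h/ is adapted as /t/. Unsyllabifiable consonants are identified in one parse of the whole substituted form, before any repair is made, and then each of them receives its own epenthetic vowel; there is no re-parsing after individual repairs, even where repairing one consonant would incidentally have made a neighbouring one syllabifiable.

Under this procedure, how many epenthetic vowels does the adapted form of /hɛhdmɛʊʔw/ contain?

1

After substitution the input is /tɛtdmɛʊʔw/.
The unsyllabifiable consonants are /w/; each receives one epenthetic vowel.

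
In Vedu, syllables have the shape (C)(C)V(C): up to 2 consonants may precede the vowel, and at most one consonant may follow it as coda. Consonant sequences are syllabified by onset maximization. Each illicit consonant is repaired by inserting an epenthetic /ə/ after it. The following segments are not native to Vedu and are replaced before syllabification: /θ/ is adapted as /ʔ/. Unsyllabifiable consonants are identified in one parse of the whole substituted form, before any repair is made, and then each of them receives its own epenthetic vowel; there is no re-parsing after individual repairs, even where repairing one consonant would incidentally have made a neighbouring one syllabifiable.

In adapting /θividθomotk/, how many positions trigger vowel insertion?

After substitution the input is /ʔividʔomotk/.
The unsyllabifiable consonants are /k/; each receives one epenthetic vowel.

1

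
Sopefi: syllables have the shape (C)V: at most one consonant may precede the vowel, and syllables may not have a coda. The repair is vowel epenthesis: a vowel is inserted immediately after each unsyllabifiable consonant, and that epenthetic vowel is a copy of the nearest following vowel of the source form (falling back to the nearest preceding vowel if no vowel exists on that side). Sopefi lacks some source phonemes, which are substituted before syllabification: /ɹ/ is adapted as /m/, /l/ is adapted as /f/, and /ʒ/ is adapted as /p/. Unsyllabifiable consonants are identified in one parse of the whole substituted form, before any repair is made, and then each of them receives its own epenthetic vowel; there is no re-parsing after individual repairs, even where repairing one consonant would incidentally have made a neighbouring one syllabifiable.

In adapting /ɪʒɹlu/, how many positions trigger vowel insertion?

After substitution the input is /ɪpmfu/.
The unsyllabifiable consonants are /p/, /m/; each receives one epenthetic vowel.

2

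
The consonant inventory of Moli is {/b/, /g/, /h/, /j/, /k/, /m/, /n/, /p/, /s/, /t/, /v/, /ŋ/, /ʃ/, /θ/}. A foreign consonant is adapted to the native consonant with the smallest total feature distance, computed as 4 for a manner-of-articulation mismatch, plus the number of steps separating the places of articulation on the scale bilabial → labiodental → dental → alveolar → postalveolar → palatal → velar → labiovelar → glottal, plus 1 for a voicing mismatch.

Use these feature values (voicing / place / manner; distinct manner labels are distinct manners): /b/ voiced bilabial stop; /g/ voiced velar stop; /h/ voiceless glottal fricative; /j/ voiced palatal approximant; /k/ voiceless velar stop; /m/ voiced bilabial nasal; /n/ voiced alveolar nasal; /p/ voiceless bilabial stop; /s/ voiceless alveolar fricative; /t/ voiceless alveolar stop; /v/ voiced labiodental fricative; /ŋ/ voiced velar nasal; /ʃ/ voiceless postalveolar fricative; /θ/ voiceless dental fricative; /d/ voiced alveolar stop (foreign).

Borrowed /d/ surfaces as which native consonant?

/t/ is closest: same manner (stop), place distance 0 (alveolar→alveolar), voicing differs (+1); total 1. Next closest is /b/ at distance 3.

t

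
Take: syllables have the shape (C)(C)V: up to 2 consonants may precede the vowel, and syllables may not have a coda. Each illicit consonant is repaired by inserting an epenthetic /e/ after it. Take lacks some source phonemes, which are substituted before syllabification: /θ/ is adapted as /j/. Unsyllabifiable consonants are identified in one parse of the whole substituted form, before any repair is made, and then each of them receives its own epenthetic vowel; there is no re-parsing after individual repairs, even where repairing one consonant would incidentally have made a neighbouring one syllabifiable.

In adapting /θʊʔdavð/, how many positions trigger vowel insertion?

2

After substitution the input is /jʊʔdavð/.
The unsyllabifiable consonants are /v/, /ð/; each receives one epenthetic vowel.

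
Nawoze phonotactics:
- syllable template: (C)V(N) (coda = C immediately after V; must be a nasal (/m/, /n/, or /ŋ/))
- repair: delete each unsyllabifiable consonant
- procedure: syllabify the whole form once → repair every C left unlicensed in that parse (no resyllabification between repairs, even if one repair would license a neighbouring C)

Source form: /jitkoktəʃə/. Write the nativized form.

Syllabifying with onset maximization leaves /t/, /k/ stranded (only a nasal (/m/, /n/, or /ŋ/) is licensed in coda position; onsets are limited to one consonant).
Deleting the stranded consonants removes /t/, /k/.

jikotəʃə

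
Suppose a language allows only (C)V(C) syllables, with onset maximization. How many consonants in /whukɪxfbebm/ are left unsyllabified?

3

Under (C)V(C), the unsyllabifiable consonants are /w/, /f/, /m/ (at most one coda consonant is licensed; onsets are limited to one consonant).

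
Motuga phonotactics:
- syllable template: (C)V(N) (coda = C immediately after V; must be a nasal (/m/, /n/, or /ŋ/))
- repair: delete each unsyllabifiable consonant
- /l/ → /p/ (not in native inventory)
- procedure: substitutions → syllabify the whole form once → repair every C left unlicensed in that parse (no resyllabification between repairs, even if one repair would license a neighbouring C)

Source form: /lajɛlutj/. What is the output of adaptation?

pajɛpu

Substitution: /l/ → /p/, giving /pajɛputj/.
Syllabifying with onset maximization leaves /t/, /j/ stranded (only a nasal (/m/, /n/, or /ŋ/) is licensed in coda position; onsets are limited to one consonant).
Each unlicensed consonant is deleted: /t/, /j/.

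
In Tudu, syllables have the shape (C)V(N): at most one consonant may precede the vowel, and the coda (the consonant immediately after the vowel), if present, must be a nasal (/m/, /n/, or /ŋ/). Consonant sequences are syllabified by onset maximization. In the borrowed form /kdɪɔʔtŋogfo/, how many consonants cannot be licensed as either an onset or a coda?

4

The consonants /k/, /ʔ/, /t/, /g/ cannot be parsed into a legal (C)V(N) syllable (only a nasal (/m/, /n/, or /ŋ/) is licensed in coda position; onsets are limited to one consonant).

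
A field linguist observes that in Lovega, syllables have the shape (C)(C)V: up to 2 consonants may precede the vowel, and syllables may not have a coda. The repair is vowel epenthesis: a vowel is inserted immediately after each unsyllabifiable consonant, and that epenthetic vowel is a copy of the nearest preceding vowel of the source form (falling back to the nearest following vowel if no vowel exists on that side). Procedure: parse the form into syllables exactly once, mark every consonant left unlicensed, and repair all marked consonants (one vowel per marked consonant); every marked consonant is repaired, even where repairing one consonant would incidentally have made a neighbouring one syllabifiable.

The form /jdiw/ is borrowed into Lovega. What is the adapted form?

Syllabifying with onset maximization leaves /w/ stranded (no codas are permitted; onsets may contain at most 2 consonants).
Epenthesis after each stranded consonant: /w/ → /wi/.

jdiwi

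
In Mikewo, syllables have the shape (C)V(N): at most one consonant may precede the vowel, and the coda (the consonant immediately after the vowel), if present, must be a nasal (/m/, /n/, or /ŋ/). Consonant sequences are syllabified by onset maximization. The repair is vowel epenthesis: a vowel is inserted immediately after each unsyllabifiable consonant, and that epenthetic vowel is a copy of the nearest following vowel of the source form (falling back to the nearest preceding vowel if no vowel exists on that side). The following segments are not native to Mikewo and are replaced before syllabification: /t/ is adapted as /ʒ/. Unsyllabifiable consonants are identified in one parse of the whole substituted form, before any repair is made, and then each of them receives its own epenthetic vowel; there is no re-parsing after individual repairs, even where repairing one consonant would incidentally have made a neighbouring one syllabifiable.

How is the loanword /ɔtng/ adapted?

ɔʒɔnɔgɔ

Substitution: /t/ → /ʒ/, giving /ɔʒng/.
Syllabifying with onset maximization leaves /ʒ/, /n/, /g/ stranded (only a nasal (/m/, /n/, or /ŋ/) is licensed in coda position; onsets are limited to one consonant).
Inserting the epenthetic vowel yields /ʒ/ → /ʒɔ/, /n/ → /nɔ/, /g/ → /gɔ/.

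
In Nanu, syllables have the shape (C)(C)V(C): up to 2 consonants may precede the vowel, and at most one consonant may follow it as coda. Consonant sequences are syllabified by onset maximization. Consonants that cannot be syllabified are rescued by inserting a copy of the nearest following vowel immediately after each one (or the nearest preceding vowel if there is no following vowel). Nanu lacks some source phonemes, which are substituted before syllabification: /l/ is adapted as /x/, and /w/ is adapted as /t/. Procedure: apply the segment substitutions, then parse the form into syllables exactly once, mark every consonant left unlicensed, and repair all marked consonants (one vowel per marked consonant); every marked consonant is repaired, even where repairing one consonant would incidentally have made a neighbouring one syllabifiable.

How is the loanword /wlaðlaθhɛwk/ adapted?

Substitution: /w/ → /t/, /l/ → /x/, giving /txaðxaθhɛtk/.
Syllabifying with onset maximization leaves /k/ stranded (at most one coda consonant is licensed; onsets may contain at most 2 consonants).
Each unlicensed consonant becomes the onset of a new syllable: /k/ → /kɛ/.

txaðxaθhɛtkɛ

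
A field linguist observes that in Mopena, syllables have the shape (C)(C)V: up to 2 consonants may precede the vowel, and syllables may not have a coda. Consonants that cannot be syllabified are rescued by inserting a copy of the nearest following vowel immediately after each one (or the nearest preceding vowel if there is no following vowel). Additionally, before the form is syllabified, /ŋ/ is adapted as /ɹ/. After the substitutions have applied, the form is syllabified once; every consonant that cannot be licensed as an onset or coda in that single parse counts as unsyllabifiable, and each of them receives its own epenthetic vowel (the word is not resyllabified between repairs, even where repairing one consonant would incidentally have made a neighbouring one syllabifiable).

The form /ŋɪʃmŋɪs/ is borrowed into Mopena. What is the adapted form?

ɹɪʃɪmɹɪsɪ

Substitution: /ŋ/ → /ɹ/, giving /ɹɪʃmɹɪs/.
Under (C)(C)V, the unsyllabifiable consonants are /ʃ/, /s/ (no codas are permitted; onsets may contain at most 2 consonants).
Each unlicensed consonant becomes the onset of a new syllable: /ʃ/ → /ʃɪ/, /s/ → /sɪ/.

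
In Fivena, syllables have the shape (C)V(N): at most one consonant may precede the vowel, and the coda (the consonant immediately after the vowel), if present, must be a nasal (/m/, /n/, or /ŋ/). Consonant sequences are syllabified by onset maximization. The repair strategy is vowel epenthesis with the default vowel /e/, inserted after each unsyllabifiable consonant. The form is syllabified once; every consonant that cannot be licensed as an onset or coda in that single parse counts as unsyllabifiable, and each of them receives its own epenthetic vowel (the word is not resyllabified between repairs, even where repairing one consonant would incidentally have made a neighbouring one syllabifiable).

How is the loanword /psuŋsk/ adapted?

Under (C)V(N), the unsyllabifiable consonants are /p/, /s/, /k/ (only a nasal (/m/, /n/, or /ŋ/) is licensed in coda position; onsets are limited to one consonant).
Each unlicensed consonant becomes the onset of a new syllable: /p/ → /pe/, /s/ → /se/, /k/ → /ke/.

pesuŋseke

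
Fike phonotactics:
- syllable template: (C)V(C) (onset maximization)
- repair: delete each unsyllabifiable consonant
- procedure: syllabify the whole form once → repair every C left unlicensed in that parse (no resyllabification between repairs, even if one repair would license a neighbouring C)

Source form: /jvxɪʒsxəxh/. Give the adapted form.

Under (C)V(C), the unsyllabifiable consonants are /j/, /v/, /s/, /h/ (at most one coda consonant is licensed; onsets are limited to one consonant).
Deletion applies to /j/, /v/, /s/, /h/.

xɪʒxəx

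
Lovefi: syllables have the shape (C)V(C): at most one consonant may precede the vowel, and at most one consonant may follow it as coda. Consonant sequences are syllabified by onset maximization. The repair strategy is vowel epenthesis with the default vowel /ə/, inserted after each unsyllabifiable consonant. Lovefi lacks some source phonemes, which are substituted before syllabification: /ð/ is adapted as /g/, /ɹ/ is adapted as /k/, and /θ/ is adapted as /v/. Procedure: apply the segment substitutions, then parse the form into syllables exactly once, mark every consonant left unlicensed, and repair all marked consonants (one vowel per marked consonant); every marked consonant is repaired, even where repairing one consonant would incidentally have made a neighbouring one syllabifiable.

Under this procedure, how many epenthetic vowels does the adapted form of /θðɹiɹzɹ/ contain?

After substitution the input is /vgkikzk/.
The unsyllabifiable consonants are /v/, /g/, /z/, /k/; each receives one epenthetic vowel.

4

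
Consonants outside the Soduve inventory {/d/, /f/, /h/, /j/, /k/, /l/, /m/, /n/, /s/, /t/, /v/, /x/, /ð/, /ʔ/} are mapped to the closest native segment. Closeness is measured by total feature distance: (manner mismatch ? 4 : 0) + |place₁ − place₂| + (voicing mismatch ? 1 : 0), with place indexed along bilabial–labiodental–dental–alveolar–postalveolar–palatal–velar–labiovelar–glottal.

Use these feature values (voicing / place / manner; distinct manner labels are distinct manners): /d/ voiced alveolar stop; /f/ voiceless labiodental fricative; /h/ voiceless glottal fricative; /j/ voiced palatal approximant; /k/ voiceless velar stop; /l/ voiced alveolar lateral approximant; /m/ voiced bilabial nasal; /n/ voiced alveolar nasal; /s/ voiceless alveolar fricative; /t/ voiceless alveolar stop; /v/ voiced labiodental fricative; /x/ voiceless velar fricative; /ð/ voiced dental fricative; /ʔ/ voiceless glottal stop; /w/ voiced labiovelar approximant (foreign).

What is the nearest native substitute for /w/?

/j/ is closest: same manner (approximant), place distance 2 (labiovelar→palatal), same voicing; total 2. Next closest is /h/ at distance 6.

j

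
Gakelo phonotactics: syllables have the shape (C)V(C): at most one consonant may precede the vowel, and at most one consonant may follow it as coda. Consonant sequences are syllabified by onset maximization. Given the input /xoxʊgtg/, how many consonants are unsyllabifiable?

Syllabifying with onset maximization leaves /t/, /g/ stranded (at most one coda consonant is licensed; onsets are limited to one consonant).

2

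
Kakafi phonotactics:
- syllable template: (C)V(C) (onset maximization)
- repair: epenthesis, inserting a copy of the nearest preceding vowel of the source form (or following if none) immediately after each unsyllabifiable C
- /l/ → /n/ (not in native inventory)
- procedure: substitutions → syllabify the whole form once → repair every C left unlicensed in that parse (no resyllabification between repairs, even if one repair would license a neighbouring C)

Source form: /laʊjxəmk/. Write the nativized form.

Substitution: /l/ → /n/, giving /naʊjxəmk/.
Under (C)V(C), the unsyllabifiable consonants are /k/ (at most one coda consonant is licensed; onsets are limited to one consonant).
Inserting the epenthetic vowel yields /k/ → /kə/.

naʊjxəmkə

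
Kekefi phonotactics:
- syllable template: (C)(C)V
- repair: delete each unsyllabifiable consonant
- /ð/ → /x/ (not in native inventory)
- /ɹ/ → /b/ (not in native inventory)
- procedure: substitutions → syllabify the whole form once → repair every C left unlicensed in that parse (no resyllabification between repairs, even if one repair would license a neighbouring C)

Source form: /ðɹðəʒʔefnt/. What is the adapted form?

bxəʒʔe

Substitution: /ð/ → /x/, /ɹ/ → /b/, giving /xbxəʒʔefnt/.
Syllabifying with onset maximization leaves /x/, /f/, /n/, /t/ stranded (no codas are permitted; onsets may contain at most 2 consonants).
Deletion applies to /x/, /f/, /n/, /t/.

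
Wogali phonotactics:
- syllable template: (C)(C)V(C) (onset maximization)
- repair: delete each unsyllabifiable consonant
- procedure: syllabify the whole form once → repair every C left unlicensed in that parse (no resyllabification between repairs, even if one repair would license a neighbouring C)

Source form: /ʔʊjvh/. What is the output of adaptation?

ʔʊj

The consonants /v/, /h/ cannot be parsed into a legal (C)(C)V(C) syllable (at most one coda consonant is licensed; onsets may contain at most 2 consonants).
Deleting the stranded consonants removes /v/, /h/.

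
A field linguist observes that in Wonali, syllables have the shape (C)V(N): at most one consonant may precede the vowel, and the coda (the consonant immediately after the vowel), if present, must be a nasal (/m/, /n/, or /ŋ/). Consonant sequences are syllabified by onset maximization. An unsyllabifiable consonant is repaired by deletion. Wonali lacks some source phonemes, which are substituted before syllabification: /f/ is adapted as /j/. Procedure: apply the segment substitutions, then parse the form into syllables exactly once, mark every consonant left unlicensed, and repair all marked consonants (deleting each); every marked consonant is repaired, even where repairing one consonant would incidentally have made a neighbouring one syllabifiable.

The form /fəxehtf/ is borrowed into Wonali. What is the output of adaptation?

Substitution: /f/ → /j/, giving /jəxehtj/.
The consonants /h/, /t/, /j/ cannot be parsed into a legal (C)V(N) syllable (only a nasal (/m/, /n/, or /ŋ/) is licensed in coda position; onsets are limited to one consonant).
Deletion applies to /h/, /t/, /j/.

jəxe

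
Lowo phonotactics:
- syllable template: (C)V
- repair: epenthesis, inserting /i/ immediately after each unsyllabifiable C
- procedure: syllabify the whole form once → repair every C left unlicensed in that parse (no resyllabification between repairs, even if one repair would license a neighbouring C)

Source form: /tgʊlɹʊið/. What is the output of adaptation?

Under (C)V, the unsyllabifiable consonants are /t/, /l/, /ð/ (no codas are permitted; onsets are limited to one consonant).
Inserting the epenthetic vowel yields /t/ → /ti/, /l/ → /li/, /ð/ → /ði/.

tigʊliɹʊiði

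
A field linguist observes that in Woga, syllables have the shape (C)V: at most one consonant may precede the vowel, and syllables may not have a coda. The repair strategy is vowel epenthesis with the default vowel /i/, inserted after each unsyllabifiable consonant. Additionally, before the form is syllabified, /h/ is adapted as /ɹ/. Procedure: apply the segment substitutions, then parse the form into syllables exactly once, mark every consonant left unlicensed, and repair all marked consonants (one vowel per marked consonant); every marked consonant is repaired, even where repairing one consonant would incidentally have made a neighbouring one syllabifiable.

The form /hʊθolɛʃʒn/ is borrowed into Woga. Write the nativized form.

ɹʊθolɛʃiʒini

Substitution: /h/ → /ɹ/, giving /ɹʊθolɛʃʒn/.
Syllabifying with onset maximization leaves /ʃ/, /ʒ/, /n/ stranded (no codas are permitted; onsets are limited to one consonant).
Each unlicensed consonant becomes the onset of a new syllable: /ʃ/ → /ʃi/, /ʒ/ → /ʒi/, /n/ → /ni/.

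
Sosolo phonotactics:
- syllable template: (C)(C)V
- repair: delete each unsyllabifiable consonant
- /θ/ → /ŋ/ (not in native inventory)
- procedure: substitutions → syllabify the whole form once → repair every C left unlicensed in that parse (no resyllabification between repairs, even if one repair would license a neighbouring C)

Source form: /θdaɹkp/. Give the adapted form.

ŋda

Substitution: /θ/ → /ŋ/, giving /ŋdaɹkp/.
Syllabifying with onset maximization leaves /ɹ/, /k/, /p/ stranded (no codas are permitted; onsets may contain at most 2 consonants).
Each unlicensed consonant is deleted: /ɹ/, /k/, /p/.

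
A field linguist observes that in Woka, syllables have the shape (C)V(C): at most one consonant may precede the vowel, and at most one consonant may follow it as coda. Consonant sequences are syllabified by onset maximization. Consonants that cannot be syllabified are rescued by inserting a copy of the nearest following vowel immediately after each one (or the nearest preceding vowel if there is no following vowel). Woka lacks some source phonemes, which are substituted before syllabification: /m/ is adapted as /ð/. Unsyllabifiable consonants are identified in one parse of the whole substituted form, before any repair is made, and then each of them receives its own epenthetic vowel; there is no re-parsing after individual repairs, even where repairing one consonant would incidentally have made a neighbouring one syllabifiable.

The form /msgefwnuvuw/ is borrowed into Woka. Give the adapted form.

ðesegefwunuvuw

Substitution: /m/ → /ð/, giving /ðsgefwnuvuw/.
The consonants /ð/, /s/, /w/ cannot be parsed into a legal (C)V(C) syllable (at most one coda consonant is licensed; onsets are limited to one consonant).
Epenthesis after each stranded consonant: /ð/ → /ðe/, /s/ → /se/, /w/ → /wu/.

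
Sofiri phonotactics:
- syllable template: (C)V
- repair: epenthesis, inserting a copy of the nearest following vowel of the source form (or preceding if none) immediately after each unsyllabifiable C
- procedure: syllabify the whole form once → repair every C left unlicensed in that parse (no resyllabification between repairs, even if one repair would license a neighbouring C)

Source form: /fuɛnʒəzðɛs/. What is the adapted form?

Syllabifying with onset maximization leaves /n/, /z/, /s/ stranded (no codas are permitted; onsets are limited to one consonant).
Each unlicensed consonant becomes the onset of a new syllable: /n/ → /nə/, /z/ → /zɛ/, /s/ → /sɛ/.

fuɛnəʒəzɛðɛsɛ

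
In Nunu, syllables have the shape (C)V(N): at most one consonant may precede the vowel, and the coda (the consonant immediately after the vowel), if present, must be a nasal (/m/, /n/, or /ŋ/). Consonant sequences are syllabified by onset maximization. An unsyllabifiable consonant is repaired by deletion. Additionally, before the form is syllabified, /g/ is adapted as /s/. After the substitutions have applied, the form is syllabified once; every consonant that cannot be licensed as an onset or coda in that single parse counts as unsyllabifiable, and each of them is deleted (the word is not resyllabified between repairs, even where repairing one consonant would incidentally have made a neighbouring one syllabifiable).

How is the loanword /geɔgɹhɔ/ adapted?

Substitution: /g/ → /s/, giving /seɔsɹhɔ/.
The consonants /s/, /ɹ/ cannot be parsed into a legal (C)V(N) syllable (only a nasal (/m/, /n/, or /ŋ/) is licensed in coda position; onsets are limited to one consonant).
Deletion applies to /s/, /ɹ/.

seɔhɔ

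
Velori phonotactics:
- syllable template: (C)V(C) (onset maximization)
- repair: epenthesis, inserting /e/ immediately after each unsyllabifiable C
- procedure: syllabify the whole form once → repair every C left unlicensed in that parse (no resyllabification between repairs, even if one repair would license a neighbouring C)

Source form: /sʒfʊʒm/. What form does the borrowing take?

seʒefʊʒme

Under (C)V(C), the unsyllabifiable consonants are /s/, /ʒ/, /m/ (at most one coda consonant is licensed; onsets are limited to one consonant).
Inserting the epenthetic vowel yields /s/ → /se/, /ʒ/ → /ʒe/, /m/ → /me/.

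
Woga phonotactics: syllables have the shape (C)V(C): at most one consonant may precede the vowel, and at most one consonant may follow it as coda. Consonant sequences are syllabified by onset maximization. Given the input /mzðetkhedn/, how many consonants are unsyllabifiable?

4

Under (C)V(C), the unsyllabifiable consonants are /m/, /z/, /k/, /n/ (at most one coda consonant is licensed; onsets are limited to one consonant).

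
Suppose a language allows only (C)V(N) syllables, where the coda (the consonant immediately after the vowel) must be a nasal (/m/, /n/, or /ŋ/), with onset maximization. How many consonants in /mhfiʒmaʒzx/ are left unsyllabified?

6

The consonants /m/, /h/, /ʒ/, /ʒ/, /z/, /x/ cannot be parsed into a legal (C)V(N) syllable (only a nasal (/m/, /n/, or /ŋ/) is licensed in coda position; onsets are limited to one consonant).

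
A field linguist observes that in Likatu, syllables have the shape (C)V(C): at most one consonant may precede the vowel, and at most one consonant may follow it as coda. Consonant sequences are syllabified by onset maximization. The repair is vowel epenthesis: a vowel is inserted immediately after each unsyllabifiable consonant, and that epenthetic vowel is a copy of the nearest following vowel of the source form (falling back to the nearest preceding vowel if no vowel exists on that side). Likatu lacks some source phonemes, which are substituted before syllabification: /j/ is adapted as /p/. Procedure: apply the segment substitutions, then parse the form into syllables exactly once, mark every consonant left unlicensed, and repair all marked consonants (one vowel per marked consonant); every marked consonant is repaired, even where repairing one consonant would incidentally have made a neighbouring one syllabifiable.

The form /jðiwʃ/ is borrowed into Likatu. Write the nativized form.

Substitution: /j/ → /p/, giving /pðiwʃ/.
Under (C)V(C), the unsyllabifiable consonants are /p/, /ʃ/ (at most one coda consonant is licensed; onsets are limited to one consonant).
Epenthesis after each stranded consonant: /p/ → /pi/, /ʃ/ → /ʃi/.

piðiwʃi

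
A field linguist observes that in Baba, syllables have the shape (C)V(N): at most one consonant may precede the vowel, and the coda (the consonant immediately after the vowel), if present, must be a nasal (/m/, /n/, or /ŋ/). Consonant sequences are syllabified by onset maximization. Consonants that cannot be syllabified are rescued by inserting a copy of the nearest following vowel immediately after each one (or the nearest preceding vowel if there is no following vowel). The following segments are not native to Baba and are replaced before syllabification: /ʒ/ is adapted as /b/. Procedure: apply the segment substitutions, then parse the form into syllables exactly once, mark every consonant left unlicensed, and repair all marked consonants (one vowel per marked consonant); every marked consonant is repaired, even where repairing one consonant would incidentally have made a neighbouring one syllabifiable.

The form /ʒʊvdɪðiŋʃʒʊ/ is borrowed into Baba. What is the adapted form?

bʊvɪdɪðiŋʃʊbʊ

Substitution: /ʒ/ → /b/, giving /bʊvdɪðiŋʃbʊ/.
Syllabifying with onset maximization leaves /v/, /ʃ/ stranded (only a nasal (/m/, /n/, or /ŋ/) is licensed in coda position; onsets are limited to one consonant).
Inserting the epenthetic vowel yields /v/ → /vɪ/, /ʃ/ → /ʃʊ/.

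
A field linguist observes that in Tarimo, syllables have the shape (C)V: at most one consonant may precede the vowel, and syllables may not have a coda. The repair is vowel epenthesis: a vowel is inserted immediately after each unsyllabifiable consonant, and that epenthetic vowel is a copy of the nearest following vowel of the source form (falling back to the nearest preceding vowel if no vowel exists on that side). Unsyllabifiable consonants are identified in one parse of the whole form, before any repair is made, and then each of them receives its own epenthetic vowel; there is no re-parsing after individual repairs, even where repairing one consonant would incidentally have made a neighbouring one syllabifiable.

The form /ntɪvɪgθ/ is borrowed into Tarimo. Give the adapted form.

Syllabifying with onset maximization leaves /n/, /g/, /θ/ stranded (no codas are permitted; onsets are limited to one consonant).
Inserting the epenthetic vowel yields /n/ → /nɪ/, /g/ → /gɪ/, /θ/ → /θɪ/.

nɪtɪvɪgɪθɪ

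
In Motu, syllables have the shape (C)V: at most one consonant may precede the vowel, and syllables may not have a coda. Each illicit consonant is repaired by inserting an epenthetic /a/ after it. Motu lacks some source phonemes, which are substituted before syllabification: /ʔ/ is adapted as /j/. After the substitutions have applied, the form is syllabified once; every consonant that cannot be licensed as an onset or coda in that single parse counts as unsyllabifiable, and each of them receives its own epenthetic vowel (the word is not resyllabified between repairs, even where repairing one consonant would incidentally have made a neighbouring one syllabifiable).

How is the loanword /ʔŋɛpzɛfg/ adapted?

Substitution: /ʔ/ → /j/, giving /jŋɛpzɛfg/.
The consonants /j/, /p/, /f/, /g/ cannot be parsed into a legal (C)V syllable (no codas are permitted; onsets are limited to one consonant).
Epenthesis after each stranded consonant: /j/ → /ja/, /p/ → /pa/, /f/ → /fa/, /g/ → /ga/.

jaŋɛpazɛfaga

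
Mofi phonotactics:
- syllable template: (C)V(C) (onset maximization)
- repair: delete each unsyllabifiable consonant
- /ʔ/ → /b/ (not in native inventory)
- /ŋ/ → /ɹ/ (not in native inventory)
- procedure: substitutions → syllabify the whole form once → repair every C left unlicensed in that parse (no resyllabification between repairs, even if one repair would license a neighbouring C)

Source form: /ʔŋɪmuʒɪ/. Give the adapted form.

ɹɪmuʒɪ

Substitution: /ʔ/ → /b/, /ŋ/ → /ɹ/, giving /bɹɪmuʒɪ/.
The consonants /b/ cannot be parsed into a legal (C)V(C) syllable (at most one coda consonant is licensed; onsets are limited to one consonant).
Deletion applies to /b/.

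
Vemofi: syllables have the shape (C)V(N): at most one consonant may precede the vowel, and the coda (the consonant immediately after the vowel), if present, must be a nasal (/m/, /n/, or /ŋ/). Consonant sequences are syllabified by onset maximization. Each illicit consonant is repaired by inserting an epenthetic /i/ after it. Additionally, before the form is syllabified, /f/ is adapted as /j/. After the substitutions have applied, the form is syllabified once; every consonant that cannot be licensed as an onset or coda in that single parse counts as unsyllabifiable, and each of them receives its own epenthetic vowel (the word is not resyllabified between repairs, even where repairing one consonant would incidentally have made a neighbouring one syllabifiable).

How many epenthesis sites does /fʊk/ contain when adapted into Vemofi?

1

After substitution the input is /jʊk/.
The unsyllabifiable consonants are /k/; each receives one epenthetic vowel.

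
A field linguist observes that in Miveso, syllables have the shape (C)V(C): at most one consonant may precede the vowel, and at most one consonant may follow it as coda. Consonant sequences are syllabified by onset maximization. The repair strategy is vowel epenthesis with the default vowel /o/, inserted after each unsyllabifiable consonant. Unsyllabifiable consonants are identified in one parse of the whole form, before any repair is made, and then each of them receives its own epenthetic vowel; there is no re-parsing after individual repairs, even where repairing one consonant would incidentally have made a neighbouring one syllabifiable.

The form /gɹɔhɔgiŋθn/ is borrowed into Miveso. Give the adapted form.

Syllabifying with onset maximization leaves /g/, /θ/, /n/ stranded (at most one coda consonant is licensed; onsets are limited to one consonant).
Epenthesis after each stranded consonant: /g/ → /go/, /θ/ → /θo/, /n/ → /no/.

goɹɔhɔgiŋθono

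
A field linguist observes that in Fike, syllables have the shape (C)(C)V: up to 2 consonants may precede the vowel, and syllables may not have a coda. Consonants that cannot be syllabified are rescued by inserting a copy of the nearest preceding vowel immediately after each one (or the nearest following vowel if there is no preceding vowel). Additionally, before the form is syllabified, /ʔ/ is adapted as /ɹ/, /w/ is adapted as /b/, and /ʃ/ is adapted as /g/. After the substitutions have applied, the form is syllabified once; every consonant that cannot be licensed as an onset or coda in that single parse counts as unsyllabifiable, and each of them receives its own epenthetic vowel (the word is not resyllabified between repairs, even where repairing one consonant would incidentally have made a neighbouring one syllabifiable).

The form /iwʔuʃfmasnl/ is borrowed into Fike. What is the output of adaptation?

ibɹugufmasanala

Substitution: /w/ → /b/, /ʔ/ → /ɹ/, /ʃ/ → /g/, giving /ibɹugfmasnl/.
Under (C)(C)V, the unsyllabifiable consonants are /g/, /s/, /n/, /l/ (no codas are permitted; onsets may contain at most 2 consonants).
Epenthesis after each stranded consonant: /g/ → /gu/, /s/ → /sa/, /n/ → /na/, /l/ → /la/.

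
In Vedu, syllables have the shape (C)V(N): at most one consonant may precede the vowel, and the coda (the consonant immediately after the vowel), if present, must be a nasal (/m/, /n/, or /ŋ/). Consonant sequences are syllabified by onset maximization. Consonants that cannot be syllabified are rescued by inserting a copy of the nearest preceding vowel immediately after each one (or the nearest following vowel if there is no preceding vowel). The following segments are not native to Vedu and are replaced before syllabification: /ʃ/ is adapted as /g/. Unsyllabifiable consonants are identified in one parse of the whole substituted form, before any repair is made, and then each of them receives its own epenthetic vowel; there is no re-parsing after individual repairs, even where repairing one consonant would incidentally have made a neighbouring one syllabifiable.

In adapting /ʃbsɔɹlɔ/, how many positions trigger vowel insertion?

After substitution the input is /gbsɔɹlɔ/.
The unsyllabifiable consonants are /g/, /b/, /ɹ/; each receives one epenthetic vowel.

3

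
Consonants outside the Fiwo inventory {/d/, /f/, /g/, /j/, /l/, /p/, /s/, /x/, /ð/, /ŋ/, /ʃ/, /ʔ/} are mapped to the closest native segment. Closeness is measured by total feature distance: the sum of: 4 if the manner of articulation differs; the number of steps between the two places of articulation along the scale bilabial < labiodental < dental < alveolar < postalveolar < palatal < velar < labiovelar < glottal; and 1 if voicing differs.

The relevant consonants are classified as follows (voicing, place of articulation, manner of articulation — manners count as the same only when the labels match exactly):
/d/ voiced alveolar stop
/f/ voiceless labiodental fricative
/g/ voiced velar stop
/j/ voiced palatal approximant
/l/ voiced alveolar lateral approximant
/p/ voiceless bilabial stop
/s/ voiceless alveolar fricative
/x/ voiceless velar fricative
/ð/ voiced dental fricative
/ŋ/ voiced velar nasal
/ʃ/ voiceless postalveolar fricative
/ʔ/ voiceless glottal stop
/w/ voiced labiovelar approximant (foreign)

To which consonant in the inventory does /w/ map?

/j/ is closest: same manner (approximant), place distance 2 (labiovelar→palatal), same voicing; total 2. Next closest is /g/ at distance 5.

j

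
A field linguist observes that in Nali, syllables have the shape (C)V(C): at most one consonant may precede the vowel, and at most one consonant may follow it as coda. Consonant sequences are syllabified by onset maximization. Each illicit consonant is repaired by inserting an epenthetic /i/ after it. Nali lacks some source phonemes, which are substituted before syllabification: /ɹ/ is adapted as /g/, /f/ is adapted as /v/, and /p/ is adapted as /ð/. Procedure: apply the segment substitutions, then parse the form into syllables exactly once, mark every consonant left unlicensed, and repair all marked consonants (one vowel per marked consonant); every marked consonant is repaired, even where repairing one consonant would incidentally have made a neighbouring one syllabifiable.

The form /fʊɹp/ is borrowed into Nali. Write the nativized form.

Substitution: /f/ → /v/, /ɹ/ → /g/, /p/ → /ð/, giving /vʊgð/.
The consonants /ð/ cannot be parsed into a legal (C)V(C) syllable (at most one coda consonant is licensed; onsets are limited to one consonant).
Inserting the epenthetic vowel yields /ð/ → /ði/.

vʊgði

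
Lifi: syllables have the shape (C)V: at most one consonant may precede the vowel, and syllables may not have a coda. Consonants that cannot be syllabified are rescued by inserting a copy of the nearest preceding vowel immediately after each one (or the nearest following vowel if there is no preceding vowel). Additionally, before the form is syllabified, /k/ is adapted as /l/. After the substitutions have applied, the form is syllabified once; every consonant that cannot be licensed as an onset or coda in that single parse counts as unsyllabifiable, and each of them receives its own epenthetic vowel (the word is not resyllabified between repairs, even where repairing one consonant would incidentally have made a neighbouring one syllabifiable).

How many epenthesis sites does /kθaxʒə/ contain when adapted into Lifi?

After substitution the input is /lθaxʒə/.
The unsyllabifiable consonants are /l/, /x/; each receives one epenthetic vowel.

2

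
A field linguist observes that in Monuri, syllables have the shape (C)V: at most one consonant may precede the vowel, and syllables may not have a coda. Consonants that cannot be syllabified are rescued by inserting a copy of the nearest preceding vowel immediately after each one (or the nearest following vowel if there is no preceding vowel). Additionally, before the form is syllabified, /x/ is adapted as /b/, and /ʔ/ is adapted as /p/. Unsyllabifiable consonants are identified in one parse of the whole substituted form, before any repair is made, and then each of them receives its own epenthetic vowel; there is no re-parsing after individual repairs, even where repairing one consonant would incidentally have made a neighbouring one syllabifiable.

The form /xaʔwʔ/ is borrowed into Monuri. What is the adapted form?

Substitution: /x/ → /b/, /ʔ/ → /p/, giving /bapwp/.
The consonants /p/, /w/, /p/ cannot be parsed into a legal (C)V syllable (no codas are permitted; onsets are limited to one consonant).
Epenthesis after each stranded consonant: /p/ → /pa/, /w/ → /wa/, /p/ → /pa/.

bapawapa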